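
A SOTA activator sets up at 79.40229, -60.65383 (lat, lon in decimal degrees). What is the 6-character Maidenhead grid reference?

Shift to the Maidenhead origin (180°W, 90°S): lon 119.3462, lat 169.4023.
Field: lon ⌊119.3462/20⌋ = 5 → F; lat ⌊169.4023/10⌋ = 16 → Q.
Square: lon ⌊19.3462/2⌋ = 9; lat ⌊9.4023/1⌋ = 9.
Subsquare: lon ⌊1.3462/0.0833333⌋ = 16 → q; lat ⌊0.4023/0.0416667⌋ = 9 → j.

FQ99qj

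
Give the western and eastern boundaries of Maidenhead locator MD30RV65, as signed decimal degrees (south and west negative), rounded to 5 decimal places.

Field M=12, D=3: +12·20° lon, +3·10° lat → SW at lon 60°, lat -60°.
Square 3, 0: +3·2° lon, +0·1° lat → SW at lon 66°, lat -60°.
Subsquare r=17, v=21: +17·0.0833333° lon, +21·0.0416667° lat → SW at lon 67.4167°, lat -59.125°.
Extended square 6, 5: +6·0.00833333° lon, +5·0.00416667° lat → SW at lon 67.4667°, lat -59.1042°.
Cell spans 0.00833333° lon × 0.00416667° lat.
west 67.46667, east 67.47500.

67.46667, 67.47500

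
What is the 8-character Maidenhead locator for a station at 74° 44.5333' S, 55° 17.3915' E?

Offset from 180°W / 90°S: lon 235.28986°, lat 15.25778°.
Field: lon ⌊235.28986/20⌋ = 11 → L; lat ⌊15.25778/10⌋ = 1 → B.
Square: lon ⌊15.28986/2⌋ = 7; lat ⌊5.25778/1⌋ = 5.
Subsquare: lon ⌊1.28986/0.0833333⌋ = 15 → p; lat ⌊0.25778/0.0416667⌋ = 6 → g.
Extended square: lon ⌊0.03986/0.00833333⌋ = 4; lat ⌊0.00778/0.00416667⌋ = 1.

LB75pg41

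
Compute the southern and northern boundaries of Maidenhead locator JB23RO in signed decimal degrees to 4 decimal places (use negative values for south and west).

Field J=9, B=1: +9·20° lon, +1·10° lat → SW at lon 0°, lat -80°.
Square 2, 3: +2·2° lon, +3·1° lat → SW at lon 4°, lat -77°.
Subsquare r=17, o=14: +17·0.0833333° lon, +14·0.0416667° lat → SW at lon 5.41667°, lat -76.4167°.
Cell spans 0.0833333° lon × 0.0416667° lat.
south -76.4167, north -76.3750.

-76.4167, -76.3750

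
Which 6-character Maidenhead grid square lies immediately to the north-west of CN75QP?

CN75pq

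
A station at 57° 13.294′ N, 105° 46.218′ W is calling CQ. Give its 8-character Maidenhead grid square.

DO77cf73

Offset from 180°W / 90°S: lon 74.22970°, lat 147.22157°.
Field: lon ⌊74.22970/20⌋ = 3 → D; lat ⌊147.22157/10⌋ = 14 → O.
Square: lon ⌊14.22970/2⌋ = 7; lat ⌊7.22157/1⌋ = 7.
Subsquare: lon ⌊0.22970/0.0833333⌋ = 2 → c; lat ⌊0.22157/0.0416667⌋ = 5 → f.
Extended square: lon ⌊0.06303/0.00833333⌋ = 7; lat ⌊0.01323/0.00416667⌋ = 3.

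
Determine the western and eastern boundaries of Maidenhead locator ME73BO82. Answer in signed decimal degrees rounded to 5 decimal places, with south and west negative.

74.15000, 74.15833

Field M=12, E=4: +12·20° lon, +4·10° lat → SW at lon 60°, lat -50°.
Square 7, 3: +7·2° lon, +3·1° lat → SW at lon 74°, lat -47°.
Subsquare b=1, o=14: +1·0.0833333° lon, +14·0.0416667° lat → SW at lon 74.0833°, lat -46.4167°.
Extended square 8, 2: +8·0.00833333° lon, +2·0.00416667° lat → SW at lon 74.15°, lat -46.4083°.
Cell spans 0.00833333° lon × 0.00416667° lat.
west 74.15000, east 74.15833.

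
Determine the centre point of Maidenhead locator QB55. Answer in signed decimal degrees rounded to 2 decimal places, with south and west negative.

-74.50, 151.00

Field Q=16, B=1: +16·20° lon, +1·10° lat → SW at lon 140°, lat -80°.
Square 5, 5: +5·2° lon, +5·1° lat → SW at lon 150°, lat -75°.
Cell spans 2° lon × 1° lat. Centre is SW corner plus half of each.
latitude -74.50, longitude 151.00.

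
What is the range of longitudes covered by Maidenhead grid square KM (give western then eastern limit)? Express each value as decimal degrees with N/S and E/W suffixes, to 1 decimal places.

20.0° E, 40.0° E

Field K=10, M=12: +10·20° lon, +12·10° lat → SW at lon 20°, lat 30°.
Cell spans 20° lon × 10° lat.
west 20.0° E, east 40.0° E.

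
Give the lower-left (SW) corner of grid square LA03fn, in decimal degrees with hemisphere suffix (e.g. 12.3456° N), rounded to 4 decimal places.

86.4583° S, 40.4167° E

Field L=11, A=0: +11·20° lon, +0·10° lat → SW at lon 40°, lat -90°.
Square 0, 3: +0·2° lon, +3·1° lat → SW at lon 40°, lat -87°.
Subsquare f=5, n=13: +5·0.0833333° lon, +13·0.0416667° lat → SW at lon 40.4167°, lat -86.4583°.
latitude 86.4583° S, longitude 40.4167° E.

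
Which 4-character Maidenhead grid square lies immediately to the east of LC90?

MC00

Longitude square 9; +1 → 10, wraps to 0, carry into field.
Longitude field L = 11; +1 → 12 = M.
The latitude characters are unchanged.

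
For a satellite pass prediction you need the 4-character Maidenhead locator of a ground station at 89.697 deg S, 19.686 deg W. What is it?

IA00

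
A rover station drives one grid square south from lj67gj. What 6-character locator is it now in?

LJ67gi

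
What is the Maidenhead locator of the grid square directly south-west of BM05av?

AM95xu

Longitude subsquare a = 0; −1 → -1, wraps to 23 = x, carry into square.
Longitude square 0; −1 → -1, wraps to 9, carry into field.
Longitude field B = 1; −1 → 0 = A.
Latitude subsquare v = 21; −1 → 20 = u.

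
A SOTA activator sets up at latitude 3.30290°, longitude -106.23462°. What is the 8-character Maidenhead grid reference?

DJ63vh12

Offset from 180°W / 90°S: lon 73.76538°, lat 93.30290°.
Field: 73.76538/20 → 3 → D, 93.30290/10 → 9 → J; chars DJ.
Square: 13.76538/2 → 6, 3.30290/1 → 3; chars 63.
Subsquare: 1.76538/0.0833333 → 21 → v, 0.30290/0.0416667 → 7 → h; chars vh.
Extended square: 0.01538/0.00833333 → 1, 0.01123/0.00416667 → 2; chars 12.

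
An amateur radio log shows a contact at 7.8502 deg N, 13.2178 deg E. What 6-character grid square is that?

JJ67ou

Shift to the Maidenhead origin (180°W, 90°S): lon 193.2178, lat 97.8502.
Field: 193.2178/20 → 9 → J, 97.8502/10 → 9 → J; chars JJ.
Square: 13.2178/2 → 6, 7.8502/1 → 7; chars 67.
Subsquare: 1.2178/0.0833333 → 14 → o, 0.8502/0.0416667 → 20 → u; chars ou.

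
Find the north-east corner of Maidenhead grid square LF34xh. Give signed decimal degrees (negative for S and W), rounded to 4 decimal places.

-35.6667, 48.0000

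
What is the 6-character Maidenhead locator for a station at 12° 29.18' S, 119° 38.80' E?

OH97tm

Shift to the Maidenhead origin (180°W, 90°S): lon 299.6467, lat 77.5137.
Field (20°×10°, letters A–R): lon ⌊299.6467/20⌋ = 14 → O; lat ⌊77.5137/10⌋ = 7 → H.
Square (2°×1°, digits 0–9): lon ⌊19.6467/2⌋ = 9; lat ⌊7.5137/1⌋ = 7.
Subsquare (5′×2.5′, letters a–x): lon ⌊1.6467/0.0833333⌋ = 19 → t; lat ⌊0.5137/0.0416667⌋ = 12 → m.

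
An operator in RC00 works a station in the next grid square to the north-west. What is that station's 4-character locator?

QC91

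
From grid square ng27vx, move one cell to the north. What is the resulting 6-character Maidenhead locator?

Latitude subsquare x = 23; +1 → 24, wraps to 0 = a, carry into square.
Latitude square 7; +1 → 8.
The longitude characters are unchanged.

NG28va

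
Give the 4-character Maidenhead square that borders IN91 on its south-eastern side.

Longitude square 9; +1 → 10, wraps to 0, carry into field.
Longitude field I = 8; +1 → 9 = J.
Latitude square 1; −1 → 0.

JN00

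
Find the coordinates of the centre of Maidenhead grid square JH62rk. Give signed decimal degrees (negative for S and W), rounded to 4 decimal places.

-17.5625, 13.4583

Field J=9, H=7: +9·20° lon, +7·10° lat → SW at lon 0°, lat -20°.
Square 6, 2: +6·2° lon, +2·1° lat → SW at lon 12°, lat -18°.
Subsquare r=17, k=10: +17·0.0833333° lon, +10·0.0416667° lat → SW at lon 13.4167°, lat -17.5833°.
Cell spans 0.0833333° lon × 0.0416667° lat. Centre is SW corner plus half of each.
latitude -17.5625, longitude 13.4583.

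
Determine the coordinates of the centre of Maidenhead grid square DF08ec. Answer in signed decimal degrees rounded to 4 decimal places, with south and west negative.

Field D=3, F=5: +3·20° lon, +5·10° lat → SW at lon -120°, lat -40°.
Square 0, 8: +0·2° lon, +8·1° lat → SW at lon -120°, lat -32°.
Subsquare e=4, c=2: +4·0.0833333° lon, +2·0.0416667° lat → SW at lon -119.667°, lat -31.9167°.
Cell spans 0.0833333° lon × 0.0416667° lat. Centre is SW corner plus half of each.
latitude -31.8958, longitude -119.6250.

-31.8958, -119.6250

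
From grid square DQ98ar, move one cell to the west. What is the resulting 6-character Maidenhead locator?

Longitude subsquare a = 0; −1 → -1, wraps to 23 = x, carry into square.
Longitude square 9; −1 → 8.
The latitude characters are unchanged.

DQ88xr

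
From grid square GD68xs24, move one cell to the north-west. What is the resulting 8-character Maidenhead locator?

Longitude extended square 2; −1 → 1.
Latitude extended square 4; +1 → 5.

GD68xs15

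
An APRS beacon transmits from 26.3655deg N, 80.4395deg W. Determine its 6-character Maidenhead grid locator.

EL96si

Add 180° to longitude and 90° to latitude: 99.5605, 116.3655.
Field: 99.5605/20 → 4 → E, 116.3655/10 → 11 → L; chars EL.
Square: 19.5605/2 → 9, 6.3655/1 → 6; chars 96.
Subsquare: 1.5605/0.0833333 → 18 → s, 0.3655/0.0416667 → 8 → i; chars si.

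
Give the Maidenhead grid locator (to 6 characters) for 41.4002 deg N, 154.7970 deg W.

BN21oj

Shift to the Maidenhead origin (180°W, 90°S): lon 25.2030, lat 131.4002.
Field: lon ⌊25.2030/20⌋ = 1 → B; lat ⌊131.4002/10⌋ = 13 → N.
Square: lon ⌊5.2030/2⌋ = 2; lat ⌊1.4002/1⌋ = 1.
Subsquare: lon ⌊1.2030/0.0833333⌋ = 14 → o; lat ⌊0.4002/0.0416667⌋ = 9 → j.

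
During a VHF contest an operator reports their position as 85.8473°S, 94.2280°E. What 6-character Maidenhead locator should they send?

Shift to the Maidenhead origin (180°W, 90°S): lon 274.2280, lat 4.1527.
Field: 274.2280/20 → 13 → N, 4.1527/10 → 0 → A; chars NA.
Square: 14.2280/2 → 7, 4.1527/1 → 4; chars 74.
Subsquare: 0.2280/0.0833333 → 2 → c, 0.1527/0.0416667 → 3 → d; chars cd.

NA74cd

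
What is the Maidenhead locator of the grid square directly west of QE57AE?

QE47xe

Longitude subsquare a = 0; −1 → -1, wraps to 23 = x, carry into square.
Longitude square 5; −1 → 4.
The latitude characters are unchanged.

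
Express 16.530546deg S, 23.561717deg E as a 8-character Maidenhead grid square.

Shift to the Maidenhead origin (180°W, 90°S): lon 203.56172, lat 73.46945.
Field (20°×10°, letters A–R): 203.56172/20 → 10 → K, 73.46945/10 → 7 → H; chars KH.
Square (2°×1°, digits 0–9): 3.56172/2 → 1, 3.46945/1 → 3; chars 13.
Subsquare (5′×2.5′, letters a–x): 1.56172/0.0833333 → 18 → s, 0.46945/0.0416667 → 11 → l; chars sl.
Extended square (30″×15″, digits 0–9): 0.06172/0.00833333 → 7, 0.01112/0.00416667 → 2; chars 72.

KH13sl72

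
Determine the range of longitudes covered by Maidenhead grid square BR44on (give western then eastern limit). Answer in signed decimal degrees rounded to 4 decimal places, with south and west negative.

-150.8333, -150.7500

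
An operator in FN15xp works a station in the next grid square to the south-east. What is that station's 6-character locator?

FN25ao

Longitude subsquare x = 23; +1 → 24, wraps to 0 = a, carry into square.
Longitude square 1; +1 → 2.
Latitude subsquare p = 15; −1 → 14 = o.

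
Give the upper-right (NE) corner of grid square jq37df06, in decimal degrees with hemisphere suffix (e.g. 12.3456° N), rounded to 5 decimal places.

77.23750° N, 6.25833° E

Field J=9, Q=16: +9·20° lon, +16·10° lat → SW at lon 0°, lat 70°.
Square 3, 7: +3·2° lon, +7·1° lat → SW at lon 6°, lat 77°.
Subsquare d=3, f=5: +3·0.0833333° lon, +5·0.0416667° lat → SW at lon 6.25°, lat 77.2083°.
Extended square 0, 6: +0·0.00833333° lon, +6·0.00416667° lat → SW at lon 6.25°, lat 77.2333°.
Cell spans 0.00833333° lon × 0.00416667° lat. NE corner is SW corner plus one full cell.
latitude 77.23750° N, longitude 6.25833° E.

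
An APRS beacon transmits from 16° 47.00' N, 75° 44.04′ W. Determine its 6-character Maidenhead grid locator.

Shift to the Maidenhead origin (180°W, 90°S): lon 104.2660, lat 106.7833.
Field (20°×10°, letters A–R): 104.2660/20 → 5 → F, 106.7833/10 → 10 → K; chars FK.
Square (2°×1°, digits 0–9): 4.2660/2 → 2, 6.7833/1 → 6; chars 26.
Subsquare (5′×2.5′, letters a–x): 0.2660/0.0833333 → 3 → d, 0.7833/0.0416667 → 18 → s; chars ds.

FK26ds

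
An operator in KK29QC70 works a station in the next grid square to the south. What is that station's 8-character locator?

KK29qb79

Latitude extended square 0; −1 → -1, wraps to 9, carry into subsquare.
Latitude subsquare c = 2; −1 → 1 = b.
The longitude characters are unchanged.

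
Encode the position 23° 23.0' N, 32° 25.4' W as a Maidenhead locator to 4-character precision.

HL33

Shift to the Maidenhead origin (180°W, 90°S): lon 147.58, lat 113.38.
Field: 147.58/20 → 7 → H, 113.38/10 → 11 → L; chars HL.
Square: 7.58/2 → 3, 3.38/1 → 3; chars 33.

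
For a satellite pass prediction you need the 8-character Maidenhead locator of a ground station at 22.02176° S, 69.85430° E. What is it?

Offset from 180°W / 90°S: lon 249.85430°, lat 67.97824°.
Field (20°×10°, letters A–R): 249.85430/20 → 12 → M, 67.97824/10 → 6 → G; chars MG.
Square (2°×1°, digits 0–9): 9.85430/2 → 4, 7.97824/1 → 7; chars 47.
Subsquare (5′×2.5′, letters a–x): 1.85430/0.0833333 → 22 → w, 0.97824/0.0416667 → 23 → x; chars wx.
Extended square (30″×15″, digits 0–9): 0.02097/0.00833333 → 2, 0.01991/0.00416667 → 4; chars 24.

MG47wx24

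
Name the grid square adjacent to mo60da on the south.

MN69dx

Latitude subsquare a = 0; −1 → -1, wraps to 23 = x, carry into square.
Latitude square 0; −1 → -1, wraps to 9, carry into field.
Latitude field O = 14; −1 → 13 = N.
The longitude characters are unchanged.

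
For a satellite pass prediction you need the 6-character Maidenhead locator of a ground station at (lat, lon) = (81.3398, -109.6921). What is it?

DR51di

Add 180° to longitude and 90° to latitude: 70.3079, 171.3398.
Field: 70.3079/20 → 3 → D, 171.3398/10 → 17 → R; chars DR.
Square: 10.3079/2 → 5, 1.3398/1 → 1; chars 51.
Subsquare: 0.3079/0.0833333 → 3 → d, 0.3398/0.0416667 → 8 → i; chars di.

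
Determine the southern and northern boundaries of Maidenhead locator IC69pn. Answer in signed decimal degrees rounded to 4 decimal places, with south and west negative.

-60.4583, -60.4167

Field I=8, C=2: +8·20° lon, +2·10° lat → SW at lon -20°, lat -70°.
Square 6, 9: +6·2° lon, +9·1° lat → SW at lon -8°, lat -61°.
Subsquare p=15, n=13: +15·0.0833333° lon, +13·0.0416667° lat → SW at lon -6.75°, lat -60.4583°.
Cell spans 0.0833333° lon × 0.0416667° lat.
south -60.4583, north -60.4167.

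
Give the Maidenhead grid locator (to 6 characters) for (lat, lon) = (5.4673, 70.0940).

MJ55bl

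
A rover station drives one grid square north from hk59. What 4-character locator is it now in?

HL50

Latitude square 9; +1 → 10, wraps to 0, carry into field.
Latitude field K = 10; +1 → 11 = L.
The longitude characters are unchanged.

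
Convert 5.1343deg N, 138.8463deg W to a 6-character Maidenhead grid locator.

CJ05nd

Add 180° to longitude and 90° to latitude: 41.1537, 95.1343.
Field: lon ⌊41.1537/20⌋ = 2 → C; lat ⌊95.1343/10⌋ = 9 → J.
Square: lon ⌊1.1537/2⌋ = 0; lat ⌊5.1343/1⌋ = 5.
Subsquare: lon ⌊1.1537/0.0833333⌋ = 13 → n; lat ⌊0.1343/0.0416667⌋ = 3 → d.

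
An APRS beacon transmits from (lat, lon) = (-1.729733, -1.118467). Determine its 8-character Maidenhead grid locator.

Add 180° to longitude and 90° to latitude: 178.88153, 88.27027.
Field (20°×10°, letters A–R): 178.88153/20 → 8 → I, 88.27027/10 → 8 → I; chars II.
Square (2°×1°, digits 0–9): 18.88153/2 → 9, 8.27027/1 → 8; chars 98.
Subsquare (5′×2.5′, letters a–x): 0.88153/0.0833333 → 10 → k, 0.27027/0.0416667 → 6 → g; chars kg.
Extended square (30″×15″, digits 0–9): 0.04820/0.00833333 → 5, 0.02027/0.00416667 → 4; chars 54.

II98kg54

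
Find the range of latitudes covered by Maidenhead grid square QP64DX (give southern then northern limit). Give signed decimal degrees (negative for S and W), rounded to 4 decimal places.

64.9583, 65.0000

Field Q=16, P=15: +16·20° lon, +15·10° lat → SW at lon 140°, lat 60°.
Square 6, 4: +6·2° lon, +4·1° lat → SW at lon 152°, lat 64°.
Subsquare d=3, x=23: +3·0.0833333° lon, +23·0.0416667° lat → SW at lon 152.25°, lat 64.9583°.
Cell spans 0.0833333° lon × 0.0416667° lat.
south 64.9583, north 65.0000.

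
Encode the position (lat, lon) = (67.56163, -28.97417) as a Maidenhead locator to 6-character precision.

HP57mn

Shift to the Maidenhead origin (180°W, 90°S): lon 151.0258, lat 157.5616.
Field (20°×10°, letters A–R): 151.0258/20 → 7 → H, 157.5616/10 → 15 → P; chars HP.
Square (2°×1°, digits 0–9): 11.0258/2 → 5, 7.5616/1 → 7; chars 57.
Subsquare (5′×2.5′, letters a–x): 1.0258/0.0833333 → 12 → m, 0.5616/0.0416667 → 13 → n; chars mn.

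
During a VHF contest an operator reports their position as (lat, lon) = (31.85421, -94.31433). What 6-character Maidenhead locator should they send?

EM21uu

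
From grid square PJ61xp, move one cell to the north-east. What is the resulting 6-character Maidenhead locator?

PJ71aq

Longitude subsquare x = 23; +1 → 24, wraps to 0 = a, carry into square.
Longitude square 6; +1 → 7.
Latitude subsquare p = 15; +1 → 16 = q.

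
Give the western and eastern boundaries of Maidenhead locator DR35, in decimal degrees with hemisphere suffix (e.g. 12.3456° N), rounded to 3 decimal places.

114.000° W, 112.000° W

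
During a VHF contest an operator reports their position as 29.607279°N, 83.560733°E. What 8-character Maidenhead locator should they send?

Add 180° to longitude and 90° to latitude: 263.56073, 119.60728.
Field: 263.56073/20 → 13 → N, 119.60728/10 → 11 → L; chars NL.
Square: 3.56073/2 → 1, 9.60728/1 → 9; chars 19.
Subsquare: 1.56073/0.0833333 → 18 → s, 0.60728/0.0416667 → 14 → o; chars so.
Extended square: 0.06073/0.00833333 → 7, 0.02395/0.00416667 → 5; chars 75.

NL19so75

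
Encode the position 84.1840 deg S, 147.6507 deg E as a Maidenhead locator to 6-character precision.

Shift to the Maidenhead origin (180°W, 90°S): lon 327.6507, lat 5.8160.
Field: 327.6507/20 → 16 → Q, 5.8160/10 → 0 → A; chars QA.
Square: 7.6507/2 → 3, 5.8160/1 → 5; chars 35.
Subsquare: 1.6507/0.0833333 → 19 → t, 0.8160/0.0416667 → 19 → t; chars tt.

QA35tt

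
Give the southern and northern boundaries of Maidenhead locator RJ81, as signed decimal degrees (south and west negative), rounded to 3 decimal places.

1.000, 2.000

Field R=17, J=9: +17·20° lon, +9·10° lat → SW at lon 160°, lat 0°.
Square 8, 1: +8·2° lon, +1·1° lat → SW at lon 176°, lat 1°.
Cell spans 2° lon × 1° lat.
south 1.000, north 2.000.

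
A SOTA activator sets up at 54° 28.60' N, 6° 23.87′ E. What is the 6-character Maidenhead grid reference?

JO34el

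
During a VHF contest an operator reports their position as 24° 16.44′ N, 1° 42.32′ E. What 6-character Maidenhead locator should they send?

Shift to the Maidenhead origin (180°W, 90°S): lon 181.7053, lat 114.2740.
Field: lon ⌊181.7053/20⌋ = 9 → J; lat ⌊114.2740/10⌋ = 11 → L.
Square: lon ⌊1.7053/2⌋ = 0; lat ⌊4.2740/1⌋ = 4.
Subsquare: lon ⌊1.7053/0.0833333⌋ = 20 → u; lat ⌊0.2740/0.0416667⌋ = 6 → g.

JL04ug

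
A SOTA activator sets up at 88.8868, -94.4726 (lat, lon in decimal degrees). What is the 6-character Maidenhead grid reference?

Shift to the Maidenhead origin (180°W, 90°S): lon 85.5274, lat 178.8868.
Field (20°×10°, letters A–R): lon ⌊85.5274/20⌋ = 4 → E; lat ⌊178.8868/10⌋ = 17 → R.
Square (2°×1°, digits 0–9): lon ⌊5.5274/2⌋ = 2; lat ⌊8.8868/1⌋ = 8.
Subsquare (5′×2.5′, letters a–x): lon ⌊1.5274/0.0833333⌋ = 18 → s; lat ⌊0.8868/0.0416667⌋ = 21 → v.

ER28sv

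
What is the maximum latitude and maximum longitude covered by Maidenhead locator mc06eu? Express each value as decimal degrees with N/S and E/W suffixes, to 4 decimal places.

63.1250° S, 60.4167° E

Field M=12, C=2: +12·20° lon, +2·10° lat → SW at lon 60°, lat -70°.
Square 0, 6: +0·2° lon, +6·1° lat → SW at lon 60°, lat -64°.
Subsquare e=4, u=20: +4·0.0833333° lon, +20·0.0416667° lat → SW at lon 60.3333°, lat -63.1667°.
Cell spans 0.0833333° lon × 0.0416667° lat. NE corner is SW corner plus one full cell.
latitude 63.1250° S, longitude 60.4167° E.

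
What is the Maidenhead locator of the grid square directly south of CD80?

CC89

Latitude square 0; −1 → -1, wraps to 9, carry into field.
Latitude field D = 3; −1 → 2 = C.
The longitude characters are unchanged.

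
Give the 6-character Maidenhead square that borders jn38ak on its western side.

Longitude subsquare a = 0; −1 → -1, wraps to 23 = x, carry into square.
Longitude square 3; −1 → 2.
The latitude characters are unchanged.

JN28xk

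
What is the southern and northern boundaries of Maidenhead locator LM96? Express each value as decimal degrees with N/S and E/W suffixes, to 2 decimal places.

36.00° N, 37.00° N

Field L=11, M=12: +11·20° lon, +12·10° lat → SW at lon 40°, lat 30°.
Square 9, 6: +9·2° lon, +6·1° lat → SW at lon 58°, lat 36°.
Cell spans 2° lon × 1° lat.
south 36.00° N, north 37.00° N.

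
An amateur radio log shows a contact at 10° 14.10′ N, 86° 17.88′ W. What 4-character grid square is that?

Shift to the Maidenhead origin (180°W, 90°S): lon 93.70, lat 100.23.
Field (20°×10°, letters A–R): lon ⌊93.70/20⌋ = 4 → E; lat ⌊100.23/10⌋ = 10 → K.
Square (2°×1°, digits 0–9): lon ⌊13.70/2⌋ = 6; lat ⌊0.23/1⌋ = 0.

EK60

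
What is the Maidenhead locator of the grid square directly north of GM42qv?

GM42qw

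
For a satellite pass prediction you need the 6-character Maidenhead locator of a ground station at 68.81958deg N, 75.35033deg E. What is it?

Shift to the Maidenhead origin (180°W, 90°S): lon 255.3503, lat 158.8196.
Field: lon ⌊255.3503/20⌋ = 12 → M; lat ⌊158.8196/10⌋ = 15 → P.
Square: lon ⌊15.3503/2⌋ = 7; lat ⌊8.8196/1⌋ = 8.
Subsquare: lon ⌊1.3503/0.0833333⌋ = 16 → q; lat ⌊0.8196/0.0416667⌋ = 19 → t.

MP78qt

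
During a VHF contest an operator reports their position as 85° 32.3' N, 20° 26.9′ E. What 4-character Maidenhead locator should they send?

KR05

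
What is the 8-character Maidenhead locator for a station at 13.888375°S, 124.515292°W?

Shift to the Maidenhead origin (180°W, 90°S): lon 55.48471, lat 76.11163.
Field: lon ⌊55.48471/20⌋ = 2 → C; lat ⌊76.11163/10⌋ = 7 → H.
Square: lon ⌊15.48471/2⌋ = 7; lat ⌊6.11163/1⌋ = 6.
Subsquare: lon ⌊1.48471/0.0833333⌋ = 17 → r; lat ⌊0.11163/0.0416667⌋ = 2 → c.
Extended square: lon ⌊0.06804/0.00833333⌋ = 8; lat ⌊0.02829/0.00416667⌋ = 6.

CH76rc86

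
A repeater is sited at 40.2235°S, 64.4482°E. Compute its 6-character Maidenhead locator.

Add 180° to longitude and 90° to latitude: 244.4482, 49.7765.
Field: 244.4482/20 → 12 → M, 49.7765/10 → 4 → E; chars ME.
Square: 4.4482/2 → 2, 9.7765/1 → 9; chars 29.
Subsquare: 0.4482/0.0833333 → 5 → f, 0.7765/0.0416667 → 18 → s; chars fs.

ME29fs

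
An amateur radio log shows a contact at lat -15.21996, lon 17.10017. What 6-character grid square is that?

Shift to the Maidenhead origin (180°W, 90°S): lon 197.1002, lat 74.7800.
Field (20°×10°, letters A–R): lon ⌊197.1002/20⌋ = 9 → J; lat ⌊74.7800/10⌋ = 7 → H.
Square (2°×1°, digits 0–9): lon ⌊17.1002/2⌋ = 8; lat ⌊4.7800/1⌋ = 4.
Subsquare (5′×2.5′, letters a–x): lon ⌊1.1002/0.0833333⌋ = 13 → n; lat ⌊0.7800/0.0416667⌋ = 18 → s.

JH84ns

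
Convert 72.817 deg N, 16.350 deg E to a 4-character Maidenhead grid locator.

Offset from 180°W / 90°S: lon 196.35°, lat 162.82°.
Field: lon ⌊196.35/20⌋ = 9 → J; lat ⌊162.82/10⌋ = 16 → Q.
Square: lon ⌊16.35/2⌋ = 8; lat ⌊2.82/1⌋ = 2.

JQ82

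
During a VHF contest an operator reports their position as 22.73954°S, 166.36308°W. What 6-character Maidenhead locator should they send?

AG67tg

Add 180° to longitude and 90° to latitude: 13.6369, 67.2605.
Field: lon ⌊13.6369/20⌋ = 0 → A; lat ⌊67.2605/10⌋ = 6 → G.
Square: lon ⌊13.6369/2⌋ = 6; lat ⌊7.2605/1⌋ = 7.
Subsquare: lon ⌊1.6369/0.0833333⌋ = 19 → t; lat ⌊0.2605/0.0416667⌋ = 6 → g.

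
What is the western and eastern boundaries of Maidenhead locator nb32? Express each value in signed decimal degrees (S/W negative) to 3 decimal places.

86.000, 88.000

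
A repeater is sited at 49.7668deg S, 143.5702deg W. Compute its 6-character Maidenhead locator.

BE80ff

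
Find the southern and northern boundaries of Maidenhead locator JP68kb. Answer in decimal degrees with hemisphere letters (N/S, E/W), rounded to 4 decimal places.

Field J=9, P=15: +9·20° lon, +15·10° lat → SW at lon 0°, lat 60°.
Square 6, 8: +6·2° lon, +8·1° lat → SW at lon 12°, lat 68°.
Subsquare k=10, b=1: +10·0.0833333° lon, +1·0.0416667° lat → SW at lon 12.8333°, lat 68.0417°.
Cell spans 0.0833333° lon × 0.0416667° lat.
south 68.0417° N, north 68.0833° N.

68.0417° N, 68.0833° N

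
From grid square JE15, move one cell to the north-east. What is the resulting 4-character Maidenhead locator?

Longitude square 1; +1 → 2.
Latitude square 5; +1 → 6.

JE26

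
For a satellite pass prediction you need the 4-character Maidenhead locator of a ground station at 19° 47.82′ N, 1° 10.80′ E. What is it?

JK09

Add 180° to longitude and 90° to latitude: 181.18, 109.80.
Field: lon ⌊181.18/20⌋ = 9 → J; lat ⌊109.80/10⌋ = 10 → K.
Square: lon ⌊1.18/2⌋ = 0; lat ⌊9.80/1⌋ = 9.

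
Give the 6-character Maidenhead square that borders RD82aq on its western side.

RD72xq

Longitude subsquare a = 0; −1 → -1, wraps to 23 = x, carry into square.
Longitude square 8; −1 → 7.
The latitude characters are unchanged.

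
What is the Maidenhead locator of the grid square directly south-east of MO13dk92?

MO13ek01

Longitude extended square 9; +1 → 10, wraps to 0, carry into subsquare.
Longitude subsquare d = 3; +1 → 4 = e.
Latitude extended square 2; −1 → 1.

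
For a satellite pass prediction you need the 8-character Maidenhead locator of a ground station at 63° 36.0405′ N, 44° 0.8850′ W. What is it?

GP73xo84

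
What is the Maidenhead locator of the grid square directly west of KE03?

Longitude square 0; −1 → -1, wraps to 9, carry into field.
Longitude field K = 10; −1 → 9 = J.
The latitude characters are unchanged.

JE93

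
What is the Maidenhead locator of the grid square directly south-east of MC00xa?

MB19ax

Longitude subsquare x = 23; +1 → 24, wraps to 0 = a, carry into square.
Longitude square 0; +1 → 1.
Latitude subsquare a = 0; −1 → -1, wraps to 23 = x, carry into square.
Latitude square 0; −1 → -1, wraps to 9, carry into field.
Latitude field C = 2; −1 → 1 = B.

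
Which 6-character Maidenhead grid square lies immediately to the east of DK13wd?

DK13xd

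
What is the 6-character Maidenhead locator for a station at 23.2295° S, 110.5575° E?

OG56gs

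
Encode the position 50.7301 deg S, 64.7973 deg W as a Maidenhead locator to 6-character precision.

FD79og

Add 180° to longitude and 90° to latitude: 115.2027, 39.2699.
Field: 115.2027/20 → 5 → F, 39.2699/10 → 3 → D; chars FD.
Square: 15.2027/2 → 7, 9.2699/1 → 9; chars 79.
Subsquare: 1.2027/0.0833333 → 14 → o, 0.2699/0.0416667 → 6 → g; chars og.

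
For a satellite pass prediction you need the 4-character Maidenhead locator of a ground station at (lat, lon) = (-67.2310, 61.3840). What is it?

MC02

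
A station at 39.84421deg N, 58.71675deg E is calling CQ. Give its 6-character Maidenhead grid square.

Shift to the Maidenhead origin (180°W, 90°S): lon 238.7167, lat 129.8442.
Field: lon ⌊238.7167/20⌋ = 11 → L; lat ⌊129.8442/10⌋ = 12 → M.
Square: lon ⌊18.7167/2⌋ = 9; lat ⌊9.8442/1⌋ = 9.
Subsquare: lon ⌊0.7167/0.0833333⌋ = 8 → i; lat ⌊0.8442/0.0416667⌋ = 20 → u.

LM99iu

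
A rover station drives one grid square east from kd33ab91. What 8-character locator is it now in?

Longitude extended square 9; +1 → 10, wraps to 0, carry into subsquare.
Longitude subsquare a = 0; +1 → 1 = b.
The latitude characters are unchanged.

KD33bb01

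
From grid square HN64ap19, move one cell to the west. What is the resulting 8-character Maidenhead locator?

HN64ap09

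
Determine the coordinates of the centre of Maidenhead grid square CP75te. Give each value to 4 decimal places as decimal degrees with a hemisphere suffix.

65.1875° N, 124.3750° W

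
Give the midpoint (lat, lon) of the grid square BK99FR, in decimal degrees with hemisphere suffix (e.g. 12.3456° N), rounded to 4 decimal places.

19.7292° N, 141.5417° W

Field B=1, K=10: +1·20° lon, +10·10° lat → SW at lon -160°, lat 10°.
Square 9, 9: +9·2° lon, +9·1° lat → SW at lon -142°, lat 19°.
Subsquare f=5, r=17: +5·0.0833333° lon, +17·0.0416667° lat → SW at lon -141.583°, lat 19.7083°.
Cell spans 0.0833333° lon × 0.0416667° lat. Centre is SW corner plus half of each.
latitude 19.7292° N, longitude 141.5417° W.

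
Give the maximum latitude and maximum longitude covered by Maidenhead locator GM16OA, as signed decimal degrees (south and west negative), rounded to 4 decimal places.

36.0417, -56.7500

Field G=6, M=12: +6·20° lon, +12·10° lat → SW at lon -60°, lat 30°.
Square 1, 6: +1·2° lon, +6·1° lat → SW at lon -58°, lat 36°.
Subsquare o=14, a=0: +14·0.0833333° lon, +0·0.0416667° lat → SW at lon -56.8333°, lat 36°.
Cell spans 0.0833333° lon × 0.0416667° lat. NE corner is SW corner plus one full cell.
latitude 36.0417, longitude -56.7500.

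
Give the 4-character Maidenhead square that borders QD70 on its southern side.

QC79

Latitude square 0; −1 → -1, wraps to 9, carry into field.
Latitude field D = 3; −1 → 2 = C.
The longitude characters are unchanged.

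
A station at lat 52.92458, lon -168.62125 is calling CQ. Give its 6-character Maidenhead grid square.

AO52qw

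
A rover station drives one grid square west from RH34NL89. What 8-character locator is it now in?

Longitude extended square 8; −1 → 7.
The latitude characters are unchanged.

RH34nl79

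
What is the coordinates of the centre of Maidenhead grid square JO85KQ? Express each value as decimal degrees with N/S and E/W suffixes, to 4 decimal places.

Field J=9, O=14: +9·20° lon, +14·10° lat → SW at lon 0°, lat 50°.
Square 8, 5: +8·2° lon, +5·1° lat → SW at lon 16°, lat 55°.
Subsquare k=10, q=16: +10·0.0833333° lon, +16·0.0416667° lat → SW at lon 16.8333°, lat 55.6667°.
Cell spans 0.0833333° lon × 0.0416667° lat. Centre is SW corner plus half of each.
latitude 55.6875° N, longitude 16.8750° E.

55.6875° N, 16.8750° E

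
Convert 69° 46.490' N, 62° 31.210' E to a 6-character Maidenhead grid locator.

Shift to the Maidenhead origin (180°W, 90°S): lon 242.5202, lat 159.7748.
Field: 242.5202/20 → 12 → M, 159.7748/10 → 15 → P; chars MP.
Square: 2.5202/2 → 1, 9.7748/1 → 9; chars 19.
Subsquare: 0.5202/0.0833333 → 6 → g, 0.7748/0.0416667 → 18 → s; chars gs.

MP19gs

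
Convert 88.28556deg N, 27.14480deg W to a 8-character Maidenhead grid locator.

HR68kg28

Shift to the Maidenhead origin (180°W, 90°S): lon 152.85520, lat 178.28556.
Field (20°×10°, letters A–R): lon ⌊152.85520/20⌋ = 7 → H; lat ⌊178.28556/10⌋ = 17 → R.
Square (2°×1°, digits 0–9): lon ⌊12.85520/2⌋ = 6; lat ⌊8.28556/1⌋ = 8.
Subsquare (5′×2.5′, letters a–x): lon ⌊0.85520/0.0833333⌋ = 10 → k; lat ⌊0.28556/0.0416667⌋ = 6 → g.
Extended square (30″×15″, digits 0–9): lon ⌊0.02187/0.00833333⌋ = 2; lat ⌊0.03556/0.00416667⌋ = 8.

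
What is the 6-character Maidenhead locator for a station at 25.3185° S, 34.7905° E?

Add 180° to longitude and 90° to latitude: 214.7905, 64.6815.
Field: 214.7905/20 → 10 → K, 64.6815/10 → 6 → G; chars KG.
Square: 14.7905/2 → 7, 4.6815/1 → 4; chars 74.
Subsquare: 0.7905/0.0833333 → 9 → j, 0.6815/0.0416667 → 16 → q; chars jq.

KG74jq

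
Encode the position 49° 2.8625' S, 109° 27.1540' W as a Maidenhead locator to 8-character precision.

Add 180° to longitude and 90° to latitude: 70.54743, 40.95229.
Field: 70.54743/20 → 3 → D, 40.95229/10 → 4 → E; chars DE.
Square: 10.54743/2 → 5, 0.95229/1 → 0; chars 50.
Subsquare: 0.54743/0.0833333 → 6 → g, 0.95229/0.0416667 → 22 → w; chars gw.
Extended square: 0.04743/0.00833333 → 5, 0.03563/0.00416667 → 8; chars 58.

DE50gw58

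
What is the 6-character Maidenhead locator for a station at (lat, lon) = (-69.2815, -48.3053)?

Shift to the Maidenhead origin (180°W, 90°S): lon 131.6947, lat 20.7185.
Field: 131.6947/20 → 6 → G, 20.7185/10 → 2 → C; chars GC.
Square: 11.6947/2 → 5, 0.7185/1 → 0; chars 50.
Subsquare: 1.6947/0.0833333 → 20 → u, 0.7185/0.0416667 → 17 → r; chars ur.

GC50ur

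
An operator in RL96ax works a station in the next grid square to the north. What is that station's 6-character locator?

RL97aa

Latitude subsquare x = 23; +1 → 24, wraps to 0 = a, carry into square.
Latitude square 6; +1 → 7.
The longitude characters are unchanged.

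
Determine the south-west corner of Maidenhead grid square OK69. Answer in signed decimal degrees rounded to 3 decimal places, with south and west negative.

19.000, 112.000

Field O=14, K=10: +14·20° lon, +10·10° lat → SW at lon 100°, lat 10°.
Square 6, 9: +6·2° lon, +9·1° lat → SW at lon 112°, lat 19°.
latitude 19.000, longitude 112.000.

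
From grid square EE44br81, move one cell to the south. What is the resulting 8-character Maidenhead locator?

EE44br80

Latitude extended square 1; −1 → 0.
The longitude characters are unchanged.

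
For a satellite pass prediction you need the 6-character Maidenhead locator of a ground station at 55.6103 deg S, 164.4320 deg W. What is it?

AD74sj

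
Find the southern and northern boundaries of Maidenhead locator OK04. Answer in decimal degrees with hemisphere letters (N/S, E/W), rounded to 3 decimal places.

14.000° N, 15.000° N

Field O=14, K=10: +14·20° lon, +10·10° lat → SW at lon 100°, lat 10°.
Square 0, 4: +0·2° lon, +4·1° lat → SW at lon 100°, lat 14°.
Cell spans 2° lon × 1° lat.
south 14.000° N, north 15.000° N.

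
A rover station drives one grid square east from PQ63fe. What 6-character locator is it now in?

PQ63ge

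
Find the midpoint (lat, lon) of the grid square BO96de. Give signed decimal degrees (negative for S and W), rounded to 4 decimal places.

56.1875, -141.7083

Field B=1, O=14: +1·20° lon, +14·10° lat → SW at lon -160°, lat 50°.
Square 9, 6: +9·2° lon, +6·1° lat → SW at lon -142°, lat 56°.
Subsquare d=3, e=4: +3·0.0833333° lon, +4·0.0416667° lat → SW at lon -141.75°, lat 56.1667°.
Cell spans 0.0833333° lon × 0.0416667° lat. Centre is SW corner plus half of each.
latitude 56.1875, longitude -141.7083.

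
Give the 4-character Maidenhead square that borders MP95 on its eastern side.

NP05

Longitude square 9; +1 → 10, wraps to 0, carry into field.
Longitude field M = 12; +1 → 13 = N.
The latitude characters are unchanged.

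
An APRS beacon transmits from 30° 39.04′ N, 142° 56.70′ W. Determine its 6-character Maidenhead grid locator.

Offset from 180°W / 90°S: lon 37.0550°, lat 120.6507°.
Field: 37.0550/20 → 1 → B, 120.6507/10 → 12 → M; chars BM.
Square: 17.0550/2 → 8, 0.6507/1 → 0; chars 80.
Subsquare: 1.0550/0.0833333 → 12 → m, 0.6507/0.0416667 → 15 → p; chars mp.

BM80mp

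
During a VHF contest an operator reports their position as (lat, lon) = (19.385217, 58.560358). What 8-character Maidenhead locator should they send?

Offset from 180°W / 90°S: lon 238.56036°, lat 109.38522°.
Field: 238.56036/20 → 11 → L, 109.38522/10 → 10 → K; chars LK.
Square: 18.56036/2 → 9, 9.38522/1 → 9; chars 99.
Subsquare: 0.56036/0.0833333 → 6 → g, 0.38522/0.0416667 → 9 → j; chars gj.
Extended square: 0.06036/0.00833333 → 7, 0.01022/0.00416667 → 2; chars 72.

LK99gj72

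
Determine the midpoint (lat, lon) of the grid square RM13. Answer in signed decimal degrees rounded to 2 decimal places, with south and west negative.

Field R=17, M=12: +17·20° lon, +12·10° lat → SW at lon 160°, lat 30°.
Square 1, 3: +1·2° lon, +3·1° lat → SW at lon 162°, lat 33°.
Cell spans 2° lon × 1° lat. Centre is SW corner plus half of each.
latitude 33.50, longitude 163.00.

33.50, 163.00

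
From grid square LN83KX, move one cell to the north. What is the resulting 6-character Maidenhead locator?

LN84ka

Latitude subsquare x = 23; +1 → 24, wraps to 0 = a, carry into square.
Latitude square 3; +1 → 4.
The longitude characters are unchanged.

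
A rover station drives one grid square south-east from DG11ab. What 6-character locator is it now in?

Longitude subsquare a = 0; +1 → 1 = b.
Latitude subsquare b = 1; −1 → 0 = a.

DG11ba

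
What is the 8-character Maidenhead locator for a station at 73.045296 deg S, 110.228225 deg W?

Add 180° to longitude and 90° to latitude: 69.77178, 16.95470.
Field: 69.77178/20 → 3 → D, 16.95470/10 → 1 → B; chars DB.
Square: 9.77178/2 → 4, 6.95470/1 → 6; chars 46.
Subsquare: 1.77178/0.0833333 → 21 → v, 0.95470/0.0416667 → 22 → w; chars vw.
Extended square: 0.02178/0.00833333 → 2, 0.03804/0.00416667 → 9; chars 29.

DB46vw29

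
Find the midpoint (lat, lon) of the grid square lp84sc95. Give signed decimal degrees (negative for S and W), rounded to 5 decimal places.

64.10625, 57.57917

Field L=11, P=15: +11·20° lon, +15·10° lat → SW at lon 40°, lat 60°.
Square 8, 4: +8·2° lon, +4·1° lat → SW at lon 56°, lat 64°.
Subsquare s=18, c=2: +18·0.0833333° lon, +2·0.0416667° lat → SW at lon 57.5°, lat 64.0833°.
Extended square 9, 5: +9·0.00833333° lon, +5·0.00416667° lat → SW at lon 57.575°, lat 64.1042°.
Cell spans 0.00833333° lon × 0.00416667° lat. Centre is SW corner plus half of each.
latitude 64.10625, longitude 57.57917.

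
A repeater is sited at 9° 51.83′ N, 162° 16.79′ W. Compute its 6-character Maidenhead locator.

AJ89uu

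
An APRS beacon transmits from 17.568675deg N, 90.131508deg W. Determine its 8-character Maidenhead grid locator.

Add 180° to longitude and 90° to latitude: 89.86849, 107.56867.
Field: 89.86849/20 → 4 → E, 107.56867/10 → 10 → K; chars EK.
Square: 9.86849/2 → 4, 7.56867/1 → 7; chars 47.
Subsquare: 1.86849/0.0833333 → 22 → w, 0.56867/0.0416667 → 13 → n; chars wn.
Extended square: 0.03516/0.00833333 → 4, 0.02701/0.00416667 → 6; chars 46.

EK47wn46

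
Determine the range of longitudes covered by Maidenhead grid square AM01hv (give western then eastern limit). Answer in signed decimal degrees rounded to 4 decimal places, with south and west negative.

-179.4167, -179.3333

Field A=0, M=12: +0·20° lon, +12·10° lat → SW at lon -180°, lat 30°.
Square 0, 1: +0·2° lon, +1·1° lat → SW at lon -180°, lat 31°.
Subsquare h=7, v=21: +7·0.0833333° lon, +21·0.0416667° lat → SW at lon -179.417°, lat 31.875°.
Cell spans 0.0833333° lon × 0.0416667° lat.
west -179.4167, east -179.3333.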